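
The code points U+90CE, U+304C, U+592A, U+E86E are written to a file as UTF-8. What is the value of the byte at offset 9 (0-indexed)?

U+90CE → 3-byte form E9 83 8E at offsets 0–2.
U+304C → 3-byte form E3 81 8C at offsets 3–5.
U+592A → 3-byte form E5 A4 AA at offsets 6–8.
U+E86E → 3-byte form EE A1 AE at offsets 9–11.
Offset 9 falls in char 4's range; it's byte 1 of EE A1 AE = 0xEE.

0xEE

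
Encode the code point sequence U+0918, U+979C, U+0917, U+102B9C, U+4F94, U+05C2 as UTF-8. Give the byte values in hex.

U+0918: 3-byte form → E0 A4 98.
U+979C: 3-byte form → E9 9E 9C.
U+0917: 3-byte form → E0 A4 97.
U+102B9C: 4-byte form → F4 82 AE 9C.
U+4F94: 3-byte form → E4 BE 94.
U+05C2: 2-byte form → D7 82.
Concatenated (18 bytes): E0 A4 98 E9 9E 9C E0 A4 97 F4 82 AE 9C E4 BE 94 D7 82.

E0 A4 98 E9 9E 9C E0 A4 97 F4 82 AE 9C E4 BE 94 D7 82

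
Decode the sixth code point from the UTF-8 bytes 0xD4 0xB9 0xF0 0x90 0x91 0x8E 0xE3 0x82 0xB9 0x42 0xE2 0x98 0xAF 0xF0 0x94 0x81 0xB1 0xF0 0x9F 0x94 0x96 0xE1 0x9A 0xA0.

Offset 0: leading byte 0xD4 = 11010100 → 2-byte char #1 = D4 B9.
Offset 2: leading byte 0xF0 = 11110000 → 4-byte char #2 = F0 90 91 8E.
Offset 6: leading byte 0xE3 = 11100011 → 3-byte char #3 = E3 82 B9.
Offset 9: leading byte 0x42 = 01000010 → 1-byte char #4 = 42.
Offset 10: leading byte 0xE2 = 11100010 → 3-byte char #5 = E2 98 AF.
Offset 13: leading byte 0xF0 = 11110000 → 4-byte char #6 = F0 94 81 B1.
Leading byte 0xF0 = 11110000 matches 11110xxx → 4-byte sequence.
Byte 1: 0xF0 = 11110000, payload 000 (3 bits).
Byte 2: 0x94 = 10010100 (10xxxxxx ✓), payload 010100.
Byte 3: 0x81 = 10000001 (10xxxxxx ✓), payload 000001.
Byte 4: 0xB1 = 10110001 (10xxxxxx ✓), payload 110001.
Concatenate: 000010100000001110001 = 0x14071 (21 bits → U+14071).

U+14071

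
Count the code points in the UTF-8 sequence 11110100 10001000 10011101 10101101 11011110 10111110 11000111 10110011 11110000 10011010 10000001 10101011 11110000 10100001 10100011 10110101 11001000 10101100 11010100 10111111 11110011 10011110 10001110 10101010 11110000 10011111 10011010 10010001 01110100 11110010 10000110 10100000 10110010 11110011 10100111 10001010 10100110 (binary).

Byte at offset 0: 0xF4 = 11110100 → 4-byte char (#1). Advance 4.
Byte at offset 4: 0xDE = 11011110 → 2-byte char (#2). Advance 2.
Byte at offset 6: 0xC7 = 11000111 → 2-byte char (#3). Advance 2.
Byte at offset 8: 0xF0 = 11110000 → 4-byte char (#4). Advance 4.
Byte at offset 12: 0xF0 = 11110000 → 4-byte char (#5). Advance 4.
Byte at offset 16: 0xC8 = 11001000 → 2-byte char (#6). Advance 2.
Byte at offset 18: 0xD4 = 11010100 → 2-byte char (#7). Advance 2.
Byte at offset 20: 0xF3 = 11110011 → 4-byte char (#8). Advance 4.
Byte at offset 24: 0xF0 = 11110000 → 4-byte char (#9). Advance 4.
Byte at offset 28: 0x74 = 01110100 → 1-byte char (#10). Advance 1.
Byte at offset 29: 0xF2 = 11110010 → 4-byte char (#11). Advance 4.
Byte at offset 33: 0xF3 = 11110011 → 4-byte char (#12). Advance 4.
Reached end at offset 37 after 12 code points.

12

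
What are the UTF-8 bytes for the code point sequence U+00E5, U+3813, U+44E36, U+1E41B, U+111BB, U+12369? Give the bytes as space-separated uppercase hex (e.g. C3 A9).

C3 A5 E3 A0 93 F1 84 B8 B6 F0 9E 90 9B F0 91 86 BB F0 92 8D A9

U+00E5: 2-byte form → C3 A5.
U+3813: 3-byte form → E3 A0 93.
U+44E36: 4-byte form → F1 84 B8 B6.
U+1E41B: 4-byte form → F0 9E 90 9B.
U+111BB: 4-byte form → F0 91 86 BB.
U+12369: 4-byte form → F0 92 8D A9.
Concatenated (21 bytes): C3 A5 E3 A0 93 F1 84 B8 B6 F0 9E 90 9B F0 91 86 BB F0 92 8D A9.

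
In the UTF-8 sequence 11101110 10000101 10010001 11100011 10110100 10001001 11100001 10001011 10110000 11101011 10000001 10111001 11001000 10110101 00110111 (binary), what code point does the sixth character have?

U+0037

Offset 0: leading byte 0xEE = 11101110 → 3-byte char #1 = EE 85 91.
Offset 3: leading byte 0xE3 = 11100011 → 3-byte char #2 = E3 B4 89.
Offset 6: leading byte 0xE1 = 11100001 → 3-byte char #3 = E1 8B B0.
Offset 9: leading byte 0xEB = 11101011 → 3-byte char #4 = EB 81 B9.
Offset 12: leading byte 0xC8 = 11001000 → 2-byte char #5 = C8 B5.
Offset 14: leading byte 0x37 = 00110111 → 1-byte char #6 = 37.
Leading byte 0x37 = 00110111 matches 0xxxxxxx → 1-byte sequence.
Byte 1: 0x37 = 00110111, payload 0110111 (7 bits).
Concatenate: 0110111 = 0x37 (7 bits → U+0037).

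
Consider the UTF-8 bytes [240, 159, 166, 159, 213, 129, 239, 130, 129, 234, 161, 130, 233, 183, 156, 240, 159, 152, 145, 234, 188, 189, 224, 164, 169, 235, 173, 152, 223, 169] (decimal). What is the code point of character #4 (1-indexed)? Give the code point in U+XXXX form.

U+A842

Offset 0: leading byte 0xF0 = 11110000 → 4-byte char #1 = F0 9F A6 9F.
Offset 4: leading byte 0xD5 = 11010101 → 2-byte char #2 = D5 81.
Offset 6: leading byte 0xEF = 11101111 → 3-byte char #3 = EF 82 81.
Offset 9: leading byte 0xEA = 11101010 → 3-byte char #4 = EA A1 82.
Leading byte 0xEA = 11101010 matches 1110xxxx → 3-byte sequence.
Byte 1: 0xEA = 11101010, payload 1010 (4 bits).
Byte 2: 0xA1 = 10100001 (10xxxxxx ✓), payload 100001.
Byte 3: 0x82 = 10000010 (10xxxxxx ✓), payload 000010.
Concatenate: 1010100001000010 = 0xA842 (16 bits → U+A842).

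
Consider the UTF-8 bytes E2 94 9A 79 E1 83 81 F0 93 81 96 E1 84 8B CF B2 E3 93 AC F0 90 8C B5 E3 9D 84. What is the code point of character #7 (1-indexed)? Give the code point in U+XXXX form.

U+34EC

Offset 0: leading byte 0xE2 = 11100010 → 3-byte char #1 = E2 94 9A.
Offset 3: leading byte 0x79 = 01111001 → 1-byte char #2 = 79.
Offset 4: leading byte 0xE1 = 11100001 → 3-byte char #3 = E1 83 81.
Offset 7: leading byte 0xF0 = 11110000 → 4-byte char #4 = F0 93 81 96.
Offset 11: leading byte 0xE1 = 11100001 → 3-byte char #5 = E1 84 8B.
Offset 14: leading byte 0xCF = 11001111 → 2-byte char #6 = CF B2.
Offset 16: leading byte 0xE3 = 11100011 → 3-byte char #7 = E3 93 AC.
Leading byte 0xE3 = 11100011 matches 1110xxxx → 3-byte sequence.
Byte 1: 0xE3 = 11100011, payload 0011 (4 bits).
Byte 2: 0x93 = 10010011 (10xxxxxx ✓), payload 010011.
Byte 3: 0xAC = 10101100 (10xxxxxx ✓), payload 101100.
Concatenate: 0011010011101100 = 0x34EC (16 bits → U+34EC).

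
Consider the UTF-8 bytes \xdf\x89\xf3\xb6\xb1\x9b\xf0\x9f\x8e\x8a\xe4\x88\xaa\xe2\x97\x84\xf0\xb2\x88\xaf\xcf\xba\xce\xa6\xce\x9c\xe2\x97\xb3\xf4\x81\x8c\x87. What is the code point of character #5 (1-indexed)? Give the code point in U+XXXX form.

U+25C4

Offset 0: leading byte 0xDF = 11011111 → 2-byte char #1 = DF 89.
Offset 2: leading byte 0xF3 = 11110011 → 4-byte char #2 = F3 B6 B1 9B.
Offset 6: leading byte 0xF0 = 11110000 → 4-byte char #3 = F0 9F 8E 8A.
Offset 10: leading byte 0xE4 = 11100100 → 3-byte char #4 = E4 88 AA.
Offset 13: leading byte 0xE2 = 11100010 → 3-byte char #5 = E2 97 84.
Leading byte 0xE2 = 11100010 matches 1110xxxx → 3-byte sequence.
Byte 1: 0xE2 = 11100010, payload 0010 (4 bits).
Byte 2: 0x97 = 10010111 (10xxxxxx ✓), payload 010111.
Byte 3: 0x84 = 10000100 (10xxxxxx ✓), payload 000100.
Concatenate: 0010010111000100 = 0x25C4 (16 bits → U+25C4).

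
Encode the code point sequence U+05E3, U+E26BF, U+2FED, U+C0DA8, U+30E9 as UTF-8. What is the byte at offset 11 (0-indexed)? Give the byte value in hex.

U+05E3 → 2-byte form D7 A3 at offsets 0–1.
U+E26BF → 4-byte form F3 A2 9A BF at offsets 2–5.
U+2FED → 3-byte form E2 BF AD at offsets 6–8.
U+C0DA8 → 4-byte form F3 80 B6 A8 at offsets 9–12.
Offset 11 falls in char 4's range; it's byte 3 of F3 80 B6 A8 = 0xB6.

0xB6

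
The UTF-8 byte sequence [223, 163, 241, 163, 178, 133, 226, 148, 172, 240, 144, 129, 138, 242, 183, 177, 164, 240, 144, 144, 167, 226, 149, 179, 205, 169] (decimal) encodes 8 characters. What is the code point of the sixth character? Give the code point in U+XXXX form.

U+10427

Offset 0: leading byte 0xDF = 11011111 → 2-byte char #1 = DF A3.
Offset 2: leading byte 0xF1 = 11110001 → 4-byte char #2 = F1 A3 B2 85.
Offset 6: leading byte 0xE2 = 11100010 → 3-byte char #3 = E2 94 AC.
Offset 9: leading byte 0xF0 = 11110000 → 4-byte char #4 = F0 90 81 8A.
Offset 13: leading byte 0xF2 = 11110010 → 4-byte char #5 = F2 B7 B1 A4.
Offset 17: leading byte 0xF0 = 11110000 → 4-byte char #6 = F0 90 90 A7.
Leading byte 0xF0 = 11110000 matches 11110xxx → 4-byte sequence.
Byte 1: 0xF0 = 11110000, payload 000 (3 bits).
Byte 2: 0x90 = 10010000 (10xxxxxx ✓), payload 010000.
Byte 3: 0x90 = 10010000 (10xxxxxx ✓), payload 010000.
Byte 4: 0xA7 = 10100111 (10xxxxxx ✓), payload 100111.
Concatenate: 000010000010000100111 = 0x10427 (21 bits → U+10427).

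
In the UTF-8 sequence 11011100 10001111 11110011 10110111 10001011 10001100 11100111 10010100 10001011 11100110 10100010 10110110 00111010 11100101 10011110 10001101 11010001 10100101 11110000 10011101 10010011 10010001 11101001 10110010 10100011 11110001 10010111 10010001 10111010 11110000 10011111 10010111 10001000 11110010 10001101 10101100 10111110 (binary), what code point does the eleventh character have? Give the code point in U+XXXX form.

U+1F5C8

Offset 0: leading byte 0xDC = 11011100 → 2-byte char #1 = DC 8F.
Offset 2: leading byte 0xF3 = 11110011 → 4-byte char #2 = F3 B7 8B 8C.
Offset 6: leading byte 0xE7 = 11100111 → 3-byte char #3 = E7 94 8B.
Offset 9: leading byte 0xE6 = 11100110 → 3-byte char #4 = E6 A2 B6.
Offset 12: leading byte 0x3A = 00111010 → 1-byte char #5 = 3A.
Offset 13: leading byte 0xE5 = 11100101 → 3-byte char #6 = E5 9E 8D.
Offset 16: leading byte 0xD1 = 11010001 → 2-byte char #7 = D1 A5.
Offset 18: leading byte 0xF0 = 11110000 → 4-byte char #8 = F0 9D 93 91.
Offset 22: leading byte 0xE9 = 11101001 → 3-byte char #9 = E9 B2 A3.
Offset 25: leading byte 0xF1 = 11110001 → 4-byte char #10 = F1 97 91 BA.
Offset 29: leading byte 0xF0 = 11110000 → 4-byte char #11 = F0 9F 97 88.
Leading byte 0xF0 = 11110000 matches 11110xxx → 4-byte sequence.
Byte 1: 0xF0 = 11110000, payload 000 (3 bits).
Byte 2: 0x9F = 10011111 (10xxxxxx ✓), payload 011111.
Byte 3: 0x97 = 10010111 (10xxxxxx ✓), payload 010111.
Byte 4: 0x88 = 10001000 (10xxxxxx ✓), payload 001000.
Concatenate: 000011111010111001000 = 0x1F5C8 (21 bits → U+1F5C8).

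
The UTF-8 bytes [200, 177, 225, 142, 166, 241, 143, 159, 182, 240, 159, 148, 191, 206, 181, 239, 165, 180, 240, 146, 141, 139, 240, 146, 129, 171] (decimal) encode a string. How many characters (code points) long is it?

8

Byte at offset 0: 0xC8 = 11001000 → 2-byte char (#1). Advance 2.
Byte at offset 2: 0xE1 = 11100001 → 3-byte char (#2). Advance 3.
Byte at offset 5: 0xF1 = 11110001 → 4-byte char (#3). Advance 4.
Byte at offset 9: 0xF0 = 11110000 → 4-byte char (#4). Advance 4.
Byte at offset 13: 0xCE = 11001110 → 2-byte char (#5). Advance 2.
Byte at offset 15: 0xEF = 11101111 → 3-byte char (#6). Advance 3.
Byte at offset 18: 0xF0 = 11110000 → 4-byte char (#7). Advance 4.
Byte at offset 22: 0xF0 = 11110000 → 4-byte char (#8). Advance 4.
Reached end at offset 26 after 8 code points.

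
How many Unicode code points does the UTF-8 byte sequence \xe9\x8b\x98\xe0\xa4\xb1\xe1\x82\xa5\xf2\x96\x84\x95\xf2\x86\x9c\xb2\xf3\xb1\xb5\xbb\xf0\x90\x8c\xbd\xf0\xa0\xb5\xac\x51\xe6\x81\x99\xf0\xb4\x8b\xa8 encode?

11

Byte at offset 0: 0xE9 = 11101001 → 3-byte char (#1). Advance 3.
Byte at offset 3: 0xE0 = 11100000 → 3-byte char (#2). Advance 3.
Byte at offset 6: 0xE1 = 11100001 → 3-byte char (#3). Advance 3.
Byte at offset 9: 0xF2 = 11110010 → 4-byte char (#4). Advance 4.
Byte at offset 13: 0xF2 = 11110010 → 4-byte char (#5). Advance 4.
Byte at offset 17: 0xF3 = 11110011 → 4-byte char (#6). Advance 4.
Byte at offset 21: 0xF0 = 11110000 → 4-byte char (#7). Advance 4.
Byte at offset 25: 0xF0 = 11110000 → 4-byte char (#8). Advance 4.
Byte at offset 29: 0x51 = 01010001 → 1-byte char (#9). Advance 1.
Byte at offset 30: 0xE6 = 11100110 → 3-byte char (#10). Advance 3.
Byte at offset 33: 0xF0 = 11110000 → 4-byte char (#11). Advance 4.
Reached end at offset 37 after 11 code points.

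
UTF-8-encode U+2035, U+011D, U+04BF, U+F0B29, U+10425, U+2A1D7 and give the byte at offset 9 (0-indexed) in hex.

0xAC

U+2035 → 3-byte form E2 80 B5 at offsets 0–2.
U+011D → 2-byte form C4 9D at offsets 3–4.
U+04BF → 2-byte form D2 BF at offsets 5–6.
U+F0B29 → 4-byte form F3 B0 AC A9 at offsets 7–10.
Offset 9 falls in char 4's range; it's byte 3 of F3 B0 AC A9 = 0xAC.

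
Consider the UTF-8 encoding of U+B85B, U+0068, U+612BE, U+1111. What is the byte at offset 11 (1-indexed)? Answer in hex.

1-indexed offset 11 is 0-indexed offset 10.
U+B85B → 3-byte form EB A1 9B at offsets 0–2.
U+0068 → 1-byte form 68 at offsets 3–3.
U+612BE → 4-byte form F1 A1 8A BE at offsets 4–7.
U+1111 → 3-byte form E1 84 91 at offsets 8–10.
Offset 10 falls in char 4's range; it's byte 3 of E1 84 91 = 0x91.

0x91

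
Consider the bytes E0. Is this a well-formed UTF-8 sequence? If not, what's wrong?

Leading byte 0xE0 = 11100000 → 3-byte form, but only 1 byte is present.

invalid (sequence truncated)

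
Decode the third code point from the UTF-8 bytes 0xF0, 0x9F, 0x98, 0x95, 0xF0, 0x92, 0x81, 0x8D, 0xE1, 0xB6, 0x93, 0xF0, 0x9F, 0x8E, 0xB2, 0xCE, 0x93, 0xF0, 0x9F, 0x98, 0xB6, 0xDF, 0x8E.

Offset 0: leading byte 0xF0 = 11110000 → 4-byte char #1 = F0 9F 98 95.
Offset 4: leading byte 0xF0 = 11110000 → 4-byte char #2 = F0 92 81 8D.
Offset 8: leading byte 0xE1 = 11100001 → 3-byte char #3 = E1 B6 93.
Leading byte 0xE1 = 11100001 matches 1110xxxx → 3-byte sequence.
Byte 1: 0xE1 = 11100001, payload 0001 (4 bits).
Byte 2: 0xB6 = 10110110 (10xxxxxx ✓), payload 110110.
Byte 3: 0x93 = 10010011 (10xxxxxx ✓), payload 010011.
Concatenate: 0001110110010011 = 0x1D93 (16 bits → U+1D93).

U+1D93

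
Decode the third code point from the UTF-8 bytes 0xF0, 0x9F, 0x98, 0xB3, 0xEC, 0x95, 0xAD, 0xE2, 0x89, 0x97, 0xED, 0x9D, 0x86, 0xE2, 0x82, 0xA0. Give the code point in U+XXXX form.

U+2257

Offset 0: leading byte 0xF0 = 11110000 → 4-byte char #1 = F0 9F 98 B3.
Offset 4: leading byte 0xEC = 11101100 → 3-byte char #2 = EC 95 AD.
Offset 7: leading byte 0xE2 = 11100010 → 3-byte char #3 = E2 89 97.
Leading byte 0xE2 = 11100010 matches 1110xxxx → 3-byte sequence.
Byte 1: 0xE2 = 11100010, payload 0010 (4 bits).
Byte 2: 0x89 = 10001001 (10xxxxxx ✓), payload 001001.
Byte 3: 0x97 = 10010111 (10xxxxxx ✓), payload 010111.
Concatenate: 0010001001010111 = 0x2257 (16 bits → U+2257).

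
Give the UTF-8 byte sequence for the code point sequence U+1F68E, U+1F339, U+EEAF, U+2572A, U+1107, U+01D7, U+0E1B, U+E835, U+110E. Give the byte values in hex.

U+1F68E: 4-byte form → F0 9F 9A 8E.
U+1F339: 4-byte form → F0 9F 8C B9.
U+EEAF: 3-byte form → EE BA AF.
U+2572A: 4-byte form → F0 A5 9C AA.
U+1107: 3-byte form → E1 84 87.
U+01D7: 2-byte form → C7 97.
U+0E1B: 3-byte form → E0 B8 9B.
U+E835: 3-byte form → EE A0 B5.
U+110E: 3-byte form → E1 84 8E.
Concatenated (29 bytes): F0 9F 9A 8E F0 9F 8C B9 EE BA AF F0 A5 9C AA E1 84 87 C7 97 E0 B8 9B EE A0 B5 E1 84 8E.

F0 9F 9A 8E F0 9F 8C B9 EE BA AF F0 A5 9C AA E1 84 87 C7 97 E0 B8 9B EE A0 B5 E1 84 8E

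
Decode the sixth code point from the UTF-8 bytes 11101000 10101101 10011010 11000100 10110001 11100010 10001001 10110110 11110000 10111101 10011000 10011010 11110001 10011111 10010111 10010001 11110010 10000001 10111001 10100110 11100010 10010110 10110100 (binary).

U+81E66

Offset 0: leading byte 0xE8 = 11101000 → 3-byte char #1 = E8 AD 9A.
Offset 3: leading byte 0xC4 = 11000100 → 2-byte char #2 = C4 B1.
Offset 5: leading byte 0xE2 = 11100010 → 3-byte char #3 = E2 89 B6.
Offset 8: leading byte 0xF0 = 11110000 → 4-byte char #4 = F0 BD 98 9A.
Offset 12: leading byte 0xF1 = 11110001 → 4-byte char #5 = F1 9F 97 91.
Offset 16: leading byte 0xF2 = 11110010 → 4-byte char #6 = F2 81 B9 A6.
Leading byte 0xF2 = 11110010 matches 11110xxx → 4-byte sequence.
Byte 1: 0xF2 = 11110010, payload 010 (3 bits).
Byte 2: 0x81 = 10000001 (10xxxxxx ✓), payload 000001.
Byte 3: 0xB9 = 10111001 (10xxxxxx ✓), payload 111001.
Byte 4: 0xA6 = 10100110 (10xxxxxx ✓), payload 100110.
Concatenate: 010000001111001100110 = 0x81E66 (21 bits → U+81E66).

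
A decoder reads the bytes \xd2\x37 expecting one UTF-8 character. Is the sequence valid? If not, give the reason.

Leading byte 0xD2 = 11010010 → 2-byte form.
Byte 2 is 0x37 = 00110111, which is not 10xxxxxx — expected a continuation byte.

invalid (non-continuation byte where continuation expected)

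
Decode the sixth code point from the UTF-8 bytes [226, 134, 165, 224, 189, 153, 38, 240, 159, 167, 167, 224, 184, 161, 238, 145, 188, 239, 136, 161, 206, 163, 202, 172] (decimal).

Offset 0: leading byte 0xE2 = 11100010 → 3-byte char #1 = E2 86 A5.
Offset 3: leading byte 0xE0 = 11100000 → 3-byte char #2 = E0 BD 99.
Offset 6: leading byte 0x26 = 00100110 → 1-byte char #3 = 26.
Offset 7: leading byte 0xF0 = 11110000 → 4-byte char #4 = F0 9F A7 A7.
Offset 11: leading byte 0xE0 = 11100000 → 3-byte char #5 = E0 B8 A1.
Offset 14: leading byte 0xEE = 11101110 → 3-byte char #6 = EE 91 BC.
Leading byte 0xEE = 11101110 matches 1110xxxx → 3-byte sequence.
Byte 1: 0xEE = 11101110, payload 1110 (4 bits).
Byte 2: 0x91 = 10010001 (10xxxxxx ✓), payload 010001.
Byte 3: 0xBC = 10111100 (10xxxxxx ✓), payload 111100.
Concatenate: 1110010001111100 = 0xE47C (16 bits → U+E47C).

U+E47C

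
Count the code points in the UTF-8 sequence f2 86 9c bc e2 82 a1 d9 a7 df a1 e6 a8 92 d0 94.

6

Byte at offset 0: 0xF2 = 11110010 → 4-byte char (#1). Advance 4.
Byte at offset 4: 0xE2 = 11100010 → 3-byte char (#2). Advance 3.
Byte at offset 7: 0xD9 = 11011001 → 2-byte char (#3). Advance 2.
Byte at offset 9: 0xDF = 11011111 → 2-byte char (#4). Advance 2.
Byte at offset 11: 0xE6 = 11100110 → 3-byte char (#5). Advance 3.
Byte at offset 14: 0xD0 = 11010000 → 2-byte char (#6). Advance 2.
Reached end at offset 16 after 6 code points.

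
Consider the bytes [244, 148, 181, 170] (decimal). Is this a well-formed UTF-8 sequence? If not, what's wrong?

Leading byte 0xF4 = 11110100 → 4-byte form.
Payload = 0x114D6A, which exceeds U+10FFFF, the maximum Unicode code point. (Leading bytes F5–FF, or F4 followed by ≥ 0x90, are invalid.)

invalid (encodes a value above U+10FFFF)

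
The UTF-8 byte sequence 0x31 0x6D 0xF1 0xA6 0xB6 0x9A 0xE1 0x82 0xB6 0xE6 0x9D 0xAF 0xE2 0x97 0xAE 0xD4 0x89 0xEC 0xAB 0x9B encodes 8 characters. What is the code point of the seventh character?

U+0509

Offset 0: leading byte 0x31 = 00110001 → 1-byte char #1 = 31.
Offset 1: leading byte 0x6D = 01101101 → 1-byte char #2 = 6D.
Offset 2: leading byte 0xF1 = 11110001 → 4-byte char #3 = F1 A6 B6 9A.
Offset 6: leading byte 0xE1 = 11100001 → 3-byte char #4 = E1 82 B6.
Offset 9: leading byte 0xE6 = 11100110 → 3-byte char #5 = E6 9D AF.
Offset 12: leading byte 0xE2 = 11100010 → 3-byte char #6 = E2 97 AE.
Offset 15: leading byte 0xD4 = 11010100 → 2-byte char #7 = D4 89.
Leading byte 0xD4 = 11010100 matches 110xxxxx → 2-byte sequence.
Byte 1: 0xD4 = 11010100, payload 10100 (5 bits).
Byte 2: 0x89 = 10001001 (10xxxxxx ✓), payload 001001.
Concatenate: 10100001001 = 0x509 (11 bits → U+0509).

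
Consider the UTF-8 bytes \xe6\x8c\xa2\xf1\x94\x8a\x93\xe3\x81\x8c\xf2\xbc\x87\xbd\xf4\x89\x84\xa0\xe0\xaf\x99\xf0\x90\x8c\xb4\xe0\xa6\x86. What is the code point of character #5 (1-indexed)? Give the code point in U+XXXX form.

U+109120

Offset 0: leading byte 0xE6 = 11100110 → 3-byte char #1 = E6 8C A2.
Offset 3: leading byte 0xF1 = 11110001 → 4-byte char #2 = F1 94 8A 93.
Offset 7: leading byte 0xE3 = 11100011 → 3-byte char #3 = E3 81 8C.
Offset 10: leading byte 0xF2 = 11110010 → 4-byte char #4 = F2 BC 87 BD.
Offset 14: leading byte 0xF4 = 11110100 → 4-byte char #5 = F4 89 84 A0.
Leading byte 0xF4 = 11110100 matches 11110xxx → 4-byte sequence.
Byte 1: 0xF4 = 11110100, payload 100 (3 bits).
Byte 2: 0x89 = 10001001 (10xxxxxx ✓), payload 001001.
Byte 3: 0x84 = 10000100 (10xxxxxx ✓), payload 000100.
Byte 4: 0xA0 = 10100000 (10xxxxxx ✓), payload 100000.
Concatenate: 100001001000100100000 = 0x109120 (21 bits → U+109120).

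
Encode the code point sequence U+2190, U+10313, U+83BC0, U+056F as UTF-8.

E2 86 90 F0 90 8C 93 F2 83 AF 80 D5 AF

U+2190: 3-byte form → E2 86 90.
U+10313: 4-byte form → F0 90 8C 93.
U+83BC0: 4-byte form → F2 83 AF 80.
U+056F: 2-byte form → D5 AF.
Concatenated (13 bytes): E2 86 90 F0 90 8C 93 F2 83 AF 80 D5 AF.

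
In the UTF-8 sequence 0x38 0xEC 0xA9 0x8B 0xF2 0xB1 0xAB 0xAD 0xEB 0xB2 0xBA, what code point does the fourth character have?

Offset 0: leading byte 0x38 = 00111000 → 1-byte char #1 = 38.
Offset 1: leading byte 0xEC = 11101100 → 3-byte char #2 = EC A9 8B.
Offset 4: leading byte 0xF2 = 11110010 → 4-byte char #3 = F2 B1 AB AD.
Offset 8: leading byte 0xEB = 11101011 → 3-byte char #4 = EB B2 BA.
Leading byte 0xEB = 11101011 matches 1110xxxx → 3-byte sequence.
Byte 1: 0xEB = 11101011, payload 1011 (4 bits).
Byte 2: 0xB2 = 10110010 (10xxxxxx ✓), payload 110010.
Byte 3: 0xBA = 10111010 (10xxxxxx ✓), payload 111010.
Concatenate: 1011110010111010 = 0xBCBA (16 bits → U+BCBA).

U+BCBA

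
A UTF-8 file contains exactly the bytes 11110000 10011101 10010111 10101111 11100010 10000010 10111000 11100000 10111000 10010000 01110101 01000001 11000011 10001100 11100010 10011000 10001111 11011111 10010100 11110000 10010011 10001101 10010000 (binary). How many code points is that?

Byte at offset 0: 0xF0 = 11110000 → 4-byte char (#1). Advance 4.
Byte at offset 4: 0xE2 = 11100010 → 3-byte char (#2). Advance 3.
Byte at offset 7: 0xE0 = 11100000 → 3-byte char (#3). Advance 3.
Byte at offset 10: 0x75 = 01110101 → 1-byte char (#4). Advance 1.
Byte at offset 11: 0x41 = 01000001 → 1-byte char (#5). Advance 1.
Byte at offset 12: 0xC3 = 11000011 → 2-byte char (#6). Advance 2.
Byte at offset 14: 0xE2 = 11100010 → 3-byte char (#7). Advance 3.
Byte at offset 17: 0xDF = 11011111 → 2-byte char (#8). Advance 2.
Byte at offset 19: 0xF0 = 11110000 → 4-byte char (#9). Advance 4.
Reached end at offset 23 after 9 code points.

9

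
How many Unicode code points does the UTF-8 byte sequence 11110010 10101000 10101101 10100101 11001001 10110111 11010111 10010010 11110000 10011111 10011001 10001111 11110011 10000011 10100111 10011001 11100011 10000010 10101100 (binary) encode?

6

Byte at offset 0: 0xF2 = 11110010 → 4-byte char (#1). Advance 4.
Byte at offset 4: 0xC9 = 11001001 → 2-byte char (#2). Advance 2.
Byte at offset 6: 0xD7 = 11010111 → 2-byte char (#3). Advance 2.
Byte at offset 8: 0xF0 = 11110000 → 4-byte char (#4). Advance 4.
Byte at offset 12: 0xF3 = 11110011 → 4-byte char (#5). Advance 4.
Byte at offset 16: 0xE3 = 11100011 → 3-byte char (#6). Advance 3.
Reached end at offset 19 after 6 code points.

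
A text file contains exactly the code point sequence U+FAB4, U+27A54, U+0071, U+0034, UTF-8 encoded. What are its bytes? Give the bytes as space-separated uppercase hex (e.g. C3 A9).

U+FAB4: 3-byte form → EF AA B4.
U+27A54: 4-byte form → F0 A7 A9 94.
U+0071: 1-byte form → 71.
U+0034: 1-byte form → 34.
Concatenated (9 bytes): EF AA B4 F0 A7 A9 94 71 34.

EF AA B4 F0 A7 A9 94 71 34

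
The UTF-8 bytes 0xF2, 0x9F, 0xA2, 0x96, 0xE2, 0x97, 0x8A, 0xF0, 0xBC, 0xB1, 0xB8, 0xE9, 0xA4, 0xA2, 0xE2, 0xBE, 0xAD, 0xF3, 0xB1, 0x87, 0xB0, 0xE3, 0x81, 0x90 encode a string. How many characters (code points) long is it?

Byte at offset 0: 0xF2 = 11110010 → 4-byte char (#1). Advance 4.
Byte at offset 4: 0xE2 = 11100010 → 3-byte char (#2). Advance 3.
Byte at offset 7: 0xF0 = 11110000 → 4-byte char (#3). Advance 4.
Byte at offset 11: 0xE9 = 11101001 → 3-byte char (#4). Advance 3.
Byte at offset 14: 0xE2 = 11100010 → 3-byte char (#5). Advance 3.
Byte at offset 17: 0xF3 = 11110011 → 4-byte char (#6). Advance 4.
Byte at offset 21: 0xE3 = 11100011 → 3-byte char (#7). Advance 3.
Reached end at offset 24 after 7 code points.

7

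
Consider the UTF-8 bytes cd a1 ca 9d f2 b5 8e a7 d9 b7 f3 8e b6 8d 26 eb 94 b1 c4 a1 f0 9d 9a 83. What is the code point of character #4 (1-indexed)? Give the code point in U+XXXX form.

Offset 0: leading byte 0xCD = 11001101 → 2-byte char #1 = CD A1.
Offset 2: leading byte 0xCA = 11001010 → 2-byte char #2 = CA 9D.
Offset 4: leading byte 0xF2 = 11110010 → 4-byte char #3 = F2 B5 8E A7.
Offset 8: leading byte 0xD9 = 11011001 → 2-byte char #4 = D9 B7.
Leading byte 0xD9 = 11011001 matches 110xxxxx → 2-byte sequence.
Byte 1: 0xD9 = 11011001, payload 11001 (5 bits).
Byte 2: 0xB7 = 10110111 (10xxxxxx ✓), payload 110111.
Concatenate: 11001110111 = 0x677 (11 bits → U+0677).

U+0677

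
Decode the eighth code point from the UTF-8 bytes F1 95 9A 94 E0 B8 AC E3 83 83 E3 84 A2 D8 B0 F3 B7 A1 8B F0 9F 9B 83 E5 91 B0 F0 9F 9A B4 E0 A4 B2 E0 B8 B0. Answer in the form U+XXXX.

U+5470

Offset 0: leading byte 0xF1 = 11110001 → 4-byte char #1 = F1 95 9A 94.
Offset 4: leading byte 0xE0 = 11100000 → 3-byte char #2 = E0 B8 AC.
Offset 7: leading byte 0xE3 = 11100011 → 3-byte char #3 = E3 83 83.
Offset 10: leading byte 0xE3 = 11100011 → 3-byte char #4 = E3 84 A2.
Offset 13: leading byte 0xD8 = 11011000 → 2-byte char #5 = D8 B0.
Offset 15: leading byte 0xF3 = 11110011 → 4-byte char #6 = F3 B7 A1 8B.
Offset 19: leading byte 0xF0 = 11110000 → 4-byte char #7 = F0 9F 9B 83.
Offset 23: leading byte 0xE5 = 11100101 → 3-byte char #8 = E5 91 B0.
Leading byte 0xE5 = 11100101 matches 1110xxxx → 3-byte sequence.
Byte 1: 0xE5 = 11100101, payload 0101 (4 bits).
Byte 2: 0x91 = 10010001 (10xxxxxx ✓), payload 010001.
Byte 3: 0xB0 = 10110000 (10xxxxxx ✓), payload 110000.
Concatenate: 0101010001110000 = 0x5470 (16 bits → U+5470).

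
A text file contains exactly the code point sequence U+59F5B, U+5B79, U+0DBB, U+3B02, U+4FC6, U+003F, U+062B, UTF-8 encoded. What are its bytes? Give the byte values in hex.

F1 99 BD 9B E5 AD B9 E0 B6 BB E3 AC 82 E4 BF 86 3F D8 AB

U+59F5B: 4-byte form → F1 99 BD 9B.
U+5B79: 3-byte form → E5 AD B9.
U+0DBB: 3-byte form → E0 B6 BB.
U+3B02: 3-byte form → E3 AC 82.
U+4FC6: 3-byte form → E4 BF 86.
U+003F: 1-byte form → 3F.
U+062B: 2-byte form → D8 AB.
Concatenated (19 bytes): F1 99 BD 9B E5 AD B9 E0 B6 BB E3 AC 82 E4 BF 86 3F D8 AB.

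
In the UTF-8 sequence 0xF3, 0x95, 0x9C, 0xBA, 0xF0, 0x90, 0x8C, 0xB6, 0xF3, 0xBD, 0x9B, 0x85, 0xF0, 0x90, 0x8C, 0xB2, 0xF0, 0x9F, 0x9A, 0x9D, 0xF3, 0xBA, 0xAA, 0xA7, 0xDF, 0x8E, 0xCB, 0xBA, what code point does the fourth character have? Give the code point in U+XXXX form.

Offset 0: leading byte 0xF3 = 11110011 → 4-byte char #1 = F3 95 9C BA.
Offset 4: leading byte 0xF0 = 11110000 → 4-byte char #2 = F0 90 8C B6.
Offset 8: leading byte 0xF3 = 11110011 → 4-byte char #3 = F3 BD 9B 85.
Offset 12: leading byte 0xF0 = 11110000 → 4-byte char #4 = F0 90 8C B2.
Leading byte 0xF0 = 11110000 matches 11110xxx → 4-byte sequence.
Byte 1: 0xF0 = 11110000, payload 000 (3 bits).
Byte 2: 0x90 = 10010000 (10xxxxxx ✓), payload 010000.
Byte 3: 0x8C = 10001100 (10xxxxxx ✓), payload 001100.
Byte 4: 0xB2 = 10110010 (10xxxxxx ✓), payload 110010.
Concatenate: 000010000001100110010 = 0x10332 (21 bits → U+10332).

U+10332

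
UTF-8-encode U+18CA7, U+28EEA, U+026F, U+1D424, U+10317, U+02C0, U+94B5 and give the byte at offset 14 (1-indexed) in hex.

1-indexed offset 14 is 0-indexed offset 13.
U+18CA7 → 4-byte form F0 98 B2 A7 at offsets 0–3.
U+28EEA → 4-byte form F0 A8 BB AA at offsets 4–7.
U+026F → 2-byte form C9 AF at offsets 8–9.
U+1D424 → 4-byte form F0 9D 90 A4 at offsets 10–13.
Offset 13 falls in char 4's range; it's byte 4 of F0 9D 90 A4 = 0xA4.

0xA4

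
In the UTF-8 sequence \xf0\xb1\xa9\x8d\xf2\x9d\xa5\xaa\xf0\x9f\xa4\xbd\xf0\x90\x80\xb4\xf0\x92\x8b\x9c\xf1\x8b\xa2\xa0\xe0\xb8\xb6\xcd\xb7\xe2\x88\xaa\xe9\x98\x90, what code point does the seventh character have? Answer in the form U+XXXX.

Offset 0: leading byte 0xF0 = 11110000 → 4-byte char #1 = F0 B1 A9 8D.
Offset 4: leading byte 0xF2 = 11110010 → 4-byte char #2 = F2 9D A5 AA.
Offset 8: leading byte 0xF0 = 11110000 → 4-byte char #3 = F0 9F A4 BD.
Offset 12: leading byte 0xF0 = 11110000 → 4-byte char #4 = F0 90 80 B4.
Offset 16: leading byte 0xF0 = 11110000 → 4-byte char #5 = F0 92 8B 9C.
Offset 20: leading byte 0xF1 = 11110001 → 4-byte char #6 = F1 8B A2 A0.
Offset 24: leading byte 0xE0 = 11100000 → 3-byte char #7 = E0 B8 B6.
Leading byte 0xE0 = 11100000 matches 1110xxxx → 3-byte sequence.
Byte 1: 0xE0 = 11100000, payload 0000 (4 bits).
Byte 2: 0xB8 = 10111000 (10xxxxxx ✓), payload 111000.
Byte 3: 0xB6 = 10110110 (10xxxxxx ✓), payload 110110.
Concatenate: 0000111000110110 = 0xE36 (16 bits → U+0E36).

U+0E36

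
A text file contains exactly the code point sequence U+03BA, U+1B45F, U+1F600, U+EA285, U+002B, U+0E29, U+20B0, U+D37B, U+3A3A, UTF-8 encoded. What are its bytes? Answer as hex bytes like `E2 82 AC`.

U+03BA: 2-byte form → CE BA.
U+1B45F: 4-byte form → F0 9B 91 9F.
U+1F600: 4-byte form → F0 9F 98 80.
U+EA285: 4-byte form → F3 AA 8A 85.
U+002B: 1-byte form → 2B.
U+0E29: 3-byte form → E0 B8 A9.
U+20B0: 3-byte form → E2 82 B0.
U+D37B: 3-byte form → ED 8D BB.
U+3A3A: 3-byte form → E3 A8 BA.
Concatenated (27 bytes): CE BA F0 9B 91 9F F0 9F 98 80 F3 AA 8A 85 2B E0 B8 A9 E2 82 B0 ED 8D BB E3 A8 BA.

CE BA F0 9B 91 9F F0 9F 98 80 F3 AA 8A 85 2B E0 B8 A9 E2 82 B0 ED 8D BB E3 A8 BA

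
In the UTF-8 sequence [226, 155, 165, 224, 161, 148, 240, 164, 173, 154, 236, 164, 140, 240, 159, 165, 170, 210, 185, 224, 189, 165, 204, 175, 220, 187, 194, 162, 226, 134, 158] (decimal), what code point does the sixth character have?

Offset 0: leading byte 0xE2 = 11100010 → 3-byte char #1 = E2 9B A5.
Offset 3: leading byte 0xE0 = 11100000 → 3-byte char #2 = E0 A1 94.
Offset 6: leading byte 0xF0 = 11110000 → 4-byte char #3 = F0 A4 AD 9A.
Offset 10: leading byte 0xEC = 11101100 → 3-byte char #4 = EC A4 8C.
Offset 13: leading byte 0xF0 = 11110000 → 4-byte char #5 = F0 9F A5 AA.
Offset 17: leading byte 0xD2 = 11010010 → 2-byte char #6 = D2 B9.
Leading byte 0xD2 = 11010010 matches 110xxxxx → 2-byte sequence.
Byte 1: 0xD2 = 11010010, payload 10010 (5 bits).
Byte 2: 0xB9 = 10111001 (10xxxxxx ✓), payload 111001.
Concatenate: 10010111001 = 0x4B9 (11 bits → U+04B9).

U+04B9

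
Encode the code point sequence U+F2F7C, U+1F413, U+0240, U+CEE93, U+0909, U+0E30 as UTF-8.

F3 B2 BD BC F0 9F 90 93 C9 80 F3 8E BA 93 E0 A4 89 E0 B8 B0

U+F2F7C: 4-byte form → F3 B2 BD BC.
U+1F413: 4-byte form → F0 9F 90 93.
U+0240: 2-byte form → C9 80.
U+CEE93: 4-byte form → F3 8E BA 93.
U+0909: 3-byte form → E0 A4 89.
U+0E30: 3-byte form → E0 B8 B0.
Concatenated (20 bytes): F3 B2 BD BC F0 9F 90 93 C9 80 F3 8E BA 93 E0 A4 89 E0 B8 B0.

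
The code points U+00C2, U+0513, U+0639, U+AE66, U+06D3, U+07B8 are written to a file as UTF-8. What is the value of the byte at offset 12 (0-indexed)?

U+00C2 → 2-byte form C3 82 at offsets 0–1.
U+0513 → 2-byte form D4 93 at offsets 2–3.
U+0639 → 2-byte form D8 B9 at offsets 4–5.
U+AE66 → 3-byte form EA B9 A6 at offsets 6–8.
U+06D3 → 2-byte form DB 93 at offsets 9–10.
U+07B8 → 2-byte form DE B8 at offsets 11–12.
Offset 12 falls in char 6's range; it's byte 2 of DE B8 = 0xB8.

0xB8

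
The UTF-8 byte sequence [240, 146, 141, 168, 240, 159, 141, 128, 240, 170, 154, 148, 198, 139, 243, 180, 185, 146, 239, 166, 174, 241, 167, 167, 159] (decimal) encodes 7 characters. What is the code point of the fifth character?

Offset 0: leading byte 0xF0 = 11110000 → 4-byte char #1 = F0 92 8D A8.
Offset 4: leading byte 0xF0 = 11110000 → 4-byte char #2 = F0 9F 8D 80.
Offset 8: leading byte 0xF0 = 11110000 → 4-byte char #3 = F0 AA 9A 94.
Offset 12: leading byte 0xC6 = 11000110 → 2-byte char #4 = C6 8B.
Offset 14: leading byte 0xF3 = 11110011 → 4-byte char #5 = F3 B4 B9 92.
Leading byte 0xF3 = 11110011 matches 11110xxx → 4-byte sequence.
Byte 1: 0xF3 = 11110011, payload 011 (3 bits).
Byte 2: 0xB4 = 10110100 (10xxxxxx ✓), payload 110100.
Byte 3: 0xB9 = 10111001 (10xxxxxx ✓), payload 111001.
Byte 4: 0x92 = 10010010 (10xxxxxx ✓), payload 010010.
Concatenate: 011110100111001010010 = 0xF4E52 (21 bits → U+F4E52).

U+F4E52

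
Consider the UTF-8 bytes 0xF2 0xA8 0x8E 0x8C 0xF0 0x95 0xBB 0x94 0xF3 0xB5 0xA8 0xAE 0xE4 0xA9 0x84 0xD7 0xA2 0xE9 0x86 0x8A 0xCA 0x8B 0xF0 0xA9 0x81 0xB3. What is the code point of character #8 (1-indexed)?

Offset 0: leading byte 0xF2 = 11110010 → 4-byte char #1 = F2 A8 8E 8C.
Offset 4: leading byte 0xF0 = 11110000 → 4-byte char #2 = F0 95 BB 94.
Offset 8: leading byte 0xF3 = 11110011 → 4-byte char #3 = F3 B5 A8 AE.
Offset 12: leading byte 0xE4 = 11100100 → 3-byte char #4 = E4 A9 84.
Offset 15: leading byte 0xD7 = 11010111 → 2-byte char #5 = D7 A2.
Offset 17: leading byte 0xE9 = 11101001 → 3-byte char #6 = E9 86 8A.
Offset 20: leading byte 0xCA = 11001010 → 2-byte char #7 = CA 8B.
Offset 22: leading byte 0xF0 = 11110000 → 4-byte char #8 = F0 A9 81 B3.
Leading byte 0xF0 = 11110000 matches 11110xxx → 4-byte sequence.
Byte 1: 0xF0 = 11110000, payload 000 (3 bits).
Byte 2: 0xA9 = 10101001 (10xxxxxx ✓), payload 101001.
Byte 3: 0x81 = 10000001 (10xxxxxx ✓), payload 000001.
Byte 4: 0xB3 = 10110011 (10xxxxxx ✓), payload 110011.
Concatenate: 000101001000001110011 = 0x29073 (21 bits → U+29073).

U+29073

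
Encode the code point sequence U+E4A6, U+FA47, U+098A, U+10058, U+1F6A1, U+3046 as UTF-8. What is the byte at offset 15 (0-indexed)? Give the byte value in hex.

U+E4A6 → 3-byte form EE 92 A6 at offsets 0–2.
U+FA47 → 3-byte form EF A9 87 at offsets 3–5.
U+098A → 3-byte form E0 A6 8A at offsets 6–8.
U+10058 → 4-byte form F0 90 81 98 at offsets 9–12.
U+1F6A1 → 4-byte form F0 9F 9A A1 at offsets 13–16.
Offset 15 falls in char 5's range; it's byte 3 of F0 9F 9A A1 = 0x9A.

0x9A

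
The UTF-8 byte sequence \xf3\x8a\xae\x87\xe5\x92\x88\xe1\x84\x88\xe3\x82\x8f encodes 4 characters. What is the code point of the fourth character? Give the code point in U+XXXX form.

U+308F

Offset 0: leading byte 0xF3 = 11110011 → 4-byte char #1 = F3 8A AE 87.
Offset 4: leading byte 0xE5 = 11100101 → 3-byte char #2 = E5 92 88.
Offset 7: leading byte 0xE1 = 11100001 → 3-byte char #3 = E1 84 88.
Offset 10: leading byte 0xE3 = 11100011 → 3-byte char #4 = E3 82 8F.
Leading byte 0xE3 = 11100011 matches 1110xxxx → 3-byte sequence.
Byte 1: 0xE3 = 11100011, payload 0011 (4 bits).
Byte 2: 0x82 = 10000010 (10xxxxxx ✓), payload 000010.
Byte 3: 0x8F = 10001111 (10xxxxxx ✓), payload 001111.
Concatenate: 0011000010001111 = 0x308F (16 bits → U+308F).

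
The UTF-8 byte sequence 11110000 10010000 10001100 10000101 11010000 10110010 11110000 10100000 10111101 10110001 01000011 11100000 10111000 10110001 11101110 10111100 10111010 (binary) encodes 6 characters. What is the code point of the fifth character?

U+0E31

Offset 0: leading byte 0xF0 = 11110000 → 4-byte char #1 = F0 90 8C 85.
Offset 4: leading byte 0xD0 = 11010000 → 2-byte char #2 = D0 B2.
Offset 6: leading byte 0xF0 = 11110000 → 4-byte char #3 = F0 A0 BD B1.
Offset 10: leading byte 0x43 = 01000011 → 1-byte char #4 = 43.
Offset 11: leading byte 0xE0 = 11100000 → 3-byte char #5 = E0 B8 B1.
Leading byte 0xE0 = 11100000 matches 1110xxxx → 3-byte sequence.
Byte 1: 0xE0 = 11100000, payload 0000 (4 bits).
Byte 2: 0xB8 = 10111000 (10xxxxxx ✓), payload 111000.
Byte 3: 0xB1 = 10110001 (10xxxxxx ✓), payload 110001.
Concatenate: 0000111000110001 = 0xE31 (16 bits → U+0E31).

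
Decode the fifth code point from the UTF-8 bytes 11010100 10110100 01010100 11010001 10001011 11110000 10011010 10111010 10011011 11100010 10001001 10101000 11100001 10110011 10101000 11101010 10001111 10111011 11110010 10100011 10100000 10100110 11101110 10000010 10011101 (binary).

Offset 0: leading byte 0xD4 = 11010100 → 2-byte char #1 = D4 B4.
Offset 2: leading byte 0x54 = 01010100 → 1-byte char #2 = 54.
Offset 3: leading byte 0xD1 = 11010001 → 2-byte char #3 = D1 8B.
Offset 5: leading byte 0xF0 = 11110000 → 4-byte char #4 = F0 9A BA 9B.
Offset 9: leading byte 0xE2 = 11100010 → 3-byte char #5 = E2 89 A8.
Leading byte 0xE2 = 11100010 matches 1110xxxx → 3-byte sequence.
Byte 1: 0xE2 = 11100010, payload 0010 (4 bits).
Byte 2: 0x89 = 10001001 (10xxxxxx ✓), payload 001001.
Byte 3: 0xA8 = 10101000 (10xxxxxx ✓), payload 101000.
Concatenate: 0010001001101000 = 0x2268 (16 bits → U+2268).

U+2268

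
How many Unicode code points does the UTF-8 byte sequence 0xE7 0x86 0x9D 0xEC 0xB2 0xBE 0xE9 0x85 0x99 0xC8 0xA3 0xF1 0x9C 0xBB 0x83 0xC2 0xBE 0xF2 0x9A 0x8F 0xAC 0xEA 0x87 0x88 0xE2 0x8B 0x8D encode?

9

Byte at offset 0: 0xE7 = 11100111 → 3-byte char (#1). Advance 3.
Byte at offset 3: 0xEC = 11101100 → 3-byte char (#2). Advance 3.
Byte at offset 6: 0xE9 = 11101001 → 3-byte char (#3). Advance 3.
Byte at offset 9: 0xC8 = 11001000 → 2-byte char (#4). Advance 2.
Byte at offset 11: 0xF1 = 11110001 → 4-byte char (#5). Advance 4.
Byte at offset 15: 0xC2 = 11000010 → 2-byte char (#6). Advance 2.
Byte at offset 17: 0xF2 = 11110010 → 4-byte char (#7). Advance 4.
Byte at offset 21: 0xEA = 11101010 → 3-byte char (#8). Advance 3.
Byte at offset 24: 0xE2 = 11100010 → 3-byte char (#9). Advance 3.
Reached end at offset 27 after 9 code points.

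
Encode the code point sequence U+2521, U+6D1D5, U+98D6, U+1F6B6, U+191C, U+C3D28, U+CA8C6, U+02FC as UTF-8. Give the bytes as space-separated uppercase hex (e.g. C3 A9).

E2 94 A1 F1 AD 87 95 E9 A3 96 F0 9F 9A B6 E1 A4 9C F3 83 B4 A8 F3 8A A3 86 CB BC

U+2521: 3-byte form → E2 94 A1.
U+6D1D5: 4-byte form → F1 AD 87 95.
U+98D6: 3-byte form → E9 A3 96.
U+1F6B6: 4-byte form → F0 9F 9A B6.
U+191C: 3-byte form → E1 A4 9C.
U+C3D28: 4-byte form → F3 83 B4 A8.
U+CA8C6: 4-byte form → F3 8A A3 86.
U+02FC: 2-byte form → CB BC.
Concatenated (27 bytes): E2 94 A1 F1 AD 87 95 E9 A3 96 F0 9F 9A B6 E1 A4 9C F3 83 B4 A8 F3 8A A3 86 CB BC.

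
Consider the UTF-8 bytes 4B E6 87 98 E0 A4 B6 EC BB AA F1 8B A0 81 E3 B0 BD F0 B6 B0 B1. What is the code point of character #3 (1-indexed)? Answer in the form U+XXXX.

Offset 0: leading byte 0x4B = 01001011 → 1-byte char #1 = 4B.
Offset 1: leading byte 0xE6 = 11100110 → 3-byte char #2 = E6 87 98.
Offset 4: leading byte 0xE0 = 11100000 → 3-byte char #3 = E0 A4 B6.
Leading byte 0xE0 = 11100000 matches 1110xxxx → 3-byte sequence.
Byte 1: 0xE0 = 11100000, payload 0000 (4 bits).
Byte 2: 0xA4 = 10100100 (10xxxxxx ✓), payload 100100.
Byte 3: 0xB6 = 10110110 (10xxxxxx ✓), payload 110110.
Concatenate: 0000100100110110 = 0x936 (16 bits → U+0936).

U+0936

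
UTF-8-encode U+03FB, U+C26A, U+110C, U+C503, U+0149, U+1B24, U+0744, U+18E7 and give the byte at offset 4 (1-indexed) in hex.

1-indexed offset 4 is 0-indexed offset 3.
U+03FB → 2-byte form CF BB at offsets 0–1.
U+C26A → 3-byte form EC 89 AA at offsets 2–4.
Offset 3 falls in char 2's range; it's byte 2 of EC 89 AA = 0x89.

0x89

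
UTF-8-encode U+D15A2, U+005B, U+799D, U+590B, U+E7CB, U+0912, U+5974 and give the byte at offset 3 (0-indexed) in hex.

U+D15A2 → 4-byte form F3 91 96 A2 at offsets 0–3.
Offset 3 falls in char 1's range; it's byte 4 of F3 91 96 A2 = 0xA2.

0xA2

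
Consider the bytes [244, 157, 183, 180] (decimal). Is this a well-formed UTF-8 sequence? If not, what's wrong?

Leading byte 0xF4 = 11110100 → 4-byte form.
Payload = 0x11DDF4, which exceeds U+10FFFF, the maximum Unicode code point. (Leading bytes F5–FF, or F4 followed by ≥ 0x90, are invalid.)

invalid (encodes a value above U+10FFFF)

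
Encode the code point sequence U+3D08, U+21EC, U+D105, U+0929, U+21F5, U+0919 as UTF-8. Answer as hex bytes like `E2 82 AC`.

U+3D08: 3-byte form → E3 B4 88.
U+21EC: 3-byte form → E2 87 AC.
U+D105: 3-byte form → ED 84 85.
U+0929: 3-byte form → E0 A4 A9.
U+21F5: 3-byte form → E2 87 B5.
U+0919: 3-byte form → E0 A4 99.
Concatenated (18 bytes): E3 B4 88 E2 87 AC ED 84 85 E0 A4 A9 E2 87 B5 E0 A4 99.

E3 B4 88 E2 87 AC ED 84 85 E0 A4 A9 E2 87 B5 E0 A4 99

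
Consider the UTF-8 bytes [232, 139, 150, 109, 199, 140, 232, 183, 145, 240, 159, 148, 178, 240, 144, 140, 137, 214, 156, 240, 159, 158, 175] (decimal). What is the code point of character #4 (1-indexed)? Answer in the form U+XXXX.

Offset 0: leading byte 0xE8 = 11101000 → 3-byte char #1 = E8 8B 96.
Offset 3: leading byte 0x6D = 01101101 → 1-byte char #2 = 6D.
Offset 4: leading byte 0xC7 = 11000111 → 2-byte char #3 = C7 8C.
Offset 6: leading byte 0xE8 = 11101000 → 3-byte char #4 = E8 B7 91.
Leading byte 0xE8 = 11101000 matches 1110xxxx → 3-byte sequence.
Byte 1: 0xE8 = 11101000, payload 1000 (4 bits).
Byte 2: 0xB7 = 10110111 (10xxxxxx ✓), payload 110111.
Byte 3: 0x91 = 10010001 (10xxxxxx ✓), payload 010001.
Concatenate: 1000110111010001 = 0x8DD1 (16 bits → U+8DD1).

U+8DD1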